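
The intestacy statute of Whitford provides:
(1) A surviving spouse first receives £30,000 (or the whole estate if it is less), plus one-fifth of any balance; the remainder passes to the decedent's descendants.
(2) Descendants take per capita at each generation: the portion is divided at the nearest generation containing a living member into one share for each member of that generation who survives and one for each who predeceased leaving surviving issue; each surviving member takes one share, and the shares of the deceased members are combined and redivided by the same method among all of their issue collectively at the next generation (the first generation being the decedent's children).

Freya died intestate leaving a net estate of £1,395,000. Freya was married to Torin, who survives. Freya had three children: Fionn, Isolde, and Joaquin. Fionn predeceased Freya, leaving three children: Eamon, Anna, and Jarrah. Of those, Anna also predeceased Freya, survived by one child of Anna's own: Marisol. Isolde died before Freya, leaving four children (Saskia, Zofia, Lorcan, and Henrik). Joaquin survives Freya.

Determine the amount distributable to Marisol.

Marisol receives £104,000.

Torin first takes £30,000, leaving a balance of £1,365,000. Torin then takes one-fifth of the balance (£273,000), for a total of £303,000. The remaining £1,092,000 passes to the descendants.
The descendants' portion (£1,092,000) is divided at the children's generation into 3 shares of £364,000. Joaquin takes £364,000. The 2 shares of the deceased (Fionn and Isolde) are combined into a pool of £728,000.
That pool (£728,000) is divided at the grandchildren's generation into 7 shares of £104,000. Eamon, Jarrah, Saskia, Zofia, Lorcan, and Henrik each take £104,000. The remaining share for the deceased Anna (£104,000) is carried to the next generation.
That pool (£104,000) passes entirely to Marisol, the sole taker at the great-grandchildren's generation.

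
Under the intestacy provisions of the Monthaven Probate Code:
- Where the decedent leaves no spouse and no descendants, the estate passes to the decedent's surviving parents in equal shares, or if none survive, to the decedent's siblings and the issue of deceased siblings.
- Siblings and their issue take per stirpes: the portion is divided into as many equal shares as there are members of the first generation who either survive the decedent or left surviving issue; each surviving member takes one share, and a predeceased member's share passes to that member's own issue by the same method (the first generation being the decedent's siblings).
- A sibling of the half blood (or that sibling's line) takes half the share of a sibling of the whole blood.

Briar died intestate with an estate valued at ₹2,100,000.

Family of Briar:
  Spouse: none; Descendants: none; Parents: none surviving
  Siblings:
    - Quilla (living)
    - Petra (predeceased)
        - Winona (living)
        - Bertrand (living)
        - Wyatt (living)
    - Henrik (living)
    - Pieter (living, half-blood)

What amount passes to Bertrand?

The entire ₹2,100,000 passes to the siblings and their issue.
Counting each half-blood sibling's line as half a unit, there are 7/2 units in ₹2,100,000, so one unit is ₹600,000. Whole-blood lines (Quilla, Petra, and Henrik) take ₹600,000 each; half-blood lines (Pieter) take ₹300,000 each.
Petra's share (₹600,000) is divided into 3 shares of ₹200,000: Winona, Bertrand, and Wyatt each take ₹200,000.

Bertrand receives ₹200,000.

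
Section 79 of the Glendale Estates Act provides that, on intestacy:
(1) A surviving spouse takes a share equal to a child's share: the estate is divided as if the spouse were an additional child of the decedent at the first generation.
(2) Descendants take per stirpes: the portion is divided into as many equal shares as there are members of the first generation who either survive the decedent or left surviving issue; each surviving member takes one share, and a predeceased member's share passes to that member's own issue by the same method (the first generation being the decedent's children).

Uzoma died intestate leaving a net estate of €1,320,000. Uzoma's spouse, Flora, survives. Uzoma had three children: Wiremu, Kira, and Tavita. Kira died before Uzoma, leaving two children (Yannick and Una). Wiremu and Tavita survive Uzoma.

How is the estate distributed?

The spouse counts as an additional share at the children's level, so there are 4 primary shares of €330,000. Flora takes one such share (€330,000).
The children's combined portion (€990,000) is divided into 3 shares of €330,000: Wiremu and Tavita each take €330,000; Kira's €330,000 share passes to Kira's issue.
Kira's share (€330,000) is divided into 2 shares of €165,000: Yannick and Una each take €165,000.

Flora: €330,000; Wiremu: €330,000; Yannick: €165,000; Una: €165,000; Tavita: €330,000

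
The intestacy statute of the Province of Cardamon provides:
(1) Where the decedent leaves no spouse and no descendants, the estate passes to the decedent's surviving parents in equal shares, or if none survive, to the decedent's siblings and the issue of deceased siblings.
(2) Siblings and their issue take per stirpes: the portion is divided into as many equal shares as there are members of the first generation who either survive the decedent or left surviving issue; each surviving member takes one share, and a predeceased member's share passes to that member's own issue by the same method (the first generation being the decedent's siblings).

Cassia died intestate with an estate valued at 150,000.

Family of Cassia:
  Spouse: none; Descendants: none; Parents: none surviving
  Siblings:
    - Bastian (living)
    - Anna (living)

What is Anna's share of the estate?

Anna receives 75,000.

The entire 150,000 passes to the siblings and their issue.
That amount (150,000) is divided into 2 shares of 75,000: Bastian and Anna each take 75,000.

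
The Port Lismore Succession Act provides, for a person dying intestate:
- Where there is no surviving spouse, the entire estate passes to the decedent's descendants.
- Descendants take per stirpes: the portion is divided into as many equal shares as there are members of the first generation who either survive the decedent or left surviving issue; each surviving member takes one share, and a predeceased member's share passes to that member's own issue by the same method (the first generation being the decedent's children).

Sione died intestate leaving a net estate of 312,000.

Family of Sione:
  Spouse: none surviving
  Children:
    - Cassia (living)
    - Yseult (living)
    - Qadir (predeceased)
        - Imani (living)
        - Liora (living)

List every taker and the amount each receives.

Cassia: 104,000; Yseult: 104,000; Imani: 52,000; Liora: 52,000

The entire 312,000 passes to the descendants.
That amount (312,000) is divided into 3 shares of 104,000: Cassia and Yseult each take 104,000; Qadir's 104,000 share passes to Qadir's issue.
Qadir's share (104,000) is divided into 2 shares of 52,000: Imani and Liora each take 52,000.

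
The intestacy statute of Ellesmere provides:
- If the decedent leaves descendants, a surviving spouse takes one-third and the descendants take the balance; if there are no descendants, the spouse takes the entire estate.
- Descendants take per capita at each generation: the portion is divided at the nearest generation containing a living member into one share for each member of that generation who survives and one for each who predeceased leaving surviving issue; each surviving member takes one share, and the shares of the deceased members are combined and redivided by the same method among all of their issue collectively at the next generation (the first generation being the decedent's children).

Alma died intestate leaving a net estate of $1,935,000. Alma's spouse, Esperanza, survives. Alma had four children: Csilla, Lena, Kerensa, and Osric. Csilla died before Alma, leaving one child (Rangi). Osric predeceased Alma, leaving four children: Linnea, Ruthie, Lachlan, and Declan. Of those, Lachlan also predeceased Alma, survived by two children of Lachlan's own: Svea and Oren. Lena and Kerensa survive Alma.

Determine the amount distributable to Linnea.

Esperanza takes one-third of $1,935,000 = $645,000. The remaining $1,290,000 passes to the descendants.
The descendants' portion ($1,290,000) is divided at the children's generation into 4 shares of $322,500. Lena and Kerensa each take $322,500. The 2 shares of the deceased (Csilla and Osric) are combined into a pool of $645,000.
That pool ($645,000) is divided at the grandchildren's generation into 5 shares of $129,000. Rangi, Linnea, Ruthie, and Declan each take $129,000. The remaining share for the deceased Lachlan ($129,000) is carried to the next generation.
That pool ($129,000) is divided at the great-grandchildren's generation equally among Svea and Oren: $64,500 each.

Linnea receives $129,000.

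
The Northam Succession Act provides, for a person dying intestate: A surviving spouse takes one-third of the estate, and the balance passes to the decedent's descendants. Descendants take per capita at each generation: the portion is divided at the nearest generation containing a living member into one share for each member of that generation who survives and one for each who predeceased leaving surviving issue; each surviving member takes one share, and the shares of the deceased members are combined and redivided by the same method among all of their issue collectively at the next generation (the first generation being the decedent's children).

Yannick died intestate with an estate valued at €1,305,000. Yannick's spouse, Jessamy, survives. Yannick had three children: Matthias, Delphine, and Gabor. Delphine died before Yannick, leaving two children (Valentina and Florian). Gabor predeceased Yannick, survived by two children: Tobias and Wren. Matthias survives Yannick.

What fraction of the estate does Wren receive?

Wren receives 1/9 of the estate.

Jessamy takes one-third of €1,305,000 = €435,000. The remaining €870,000 passes to the descendants.
The descendants' portion (€870,000) is divided at the children's generation into 3 shares of €290,000. Matthias takes €290,000. The 2 shares of the deceased (Delphine and Gabor) are combined into a pool of €580,000.
That pool (€580,000) is divided at the grandchildren's generation equally among Valentina, Florian, Tobias, and Wren: €145,000 each.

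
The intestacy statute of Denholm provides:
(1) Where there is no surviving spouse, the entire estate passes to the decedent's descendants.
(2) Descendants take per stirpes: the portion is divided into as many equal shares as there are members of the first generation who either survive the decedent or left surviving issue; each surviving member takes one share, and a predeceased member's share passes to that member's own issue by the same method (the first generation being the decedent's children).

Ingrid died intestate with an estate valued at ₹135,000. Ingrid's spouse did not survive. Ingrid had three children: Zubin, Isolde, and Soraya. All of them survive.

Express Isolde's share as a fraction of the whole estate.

The entire ₹135,000 passes to the descendants.
That amount (₹135,000) is divided into 3 shares of ₹45,000: Zubin, Isolde, and Soraya each take ₹45,000.

Isolde receives 1/3 of the estate.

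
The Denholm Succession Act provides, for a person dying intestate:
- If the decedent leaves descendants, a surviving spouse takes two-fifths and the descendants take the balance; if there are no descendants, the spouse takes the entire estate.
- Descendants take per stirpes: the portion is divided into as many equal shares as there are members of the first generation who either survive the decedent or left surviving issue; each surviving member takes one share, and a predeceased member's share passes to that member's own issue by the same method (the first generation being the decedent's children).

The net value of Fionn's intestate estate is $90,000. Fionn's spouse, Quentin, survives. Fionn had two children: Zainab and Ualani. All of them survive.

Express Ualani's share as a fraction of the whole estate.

Quentin takes two-fifths of $90,000 = $36,000. The remaining $54,000 passes to the descendants.
The descendants' portion ($54,000) is divided into 2 shares of $27,000: Zainab and Ualani each take $27,000.

Ualani receives 3/10 of the estate.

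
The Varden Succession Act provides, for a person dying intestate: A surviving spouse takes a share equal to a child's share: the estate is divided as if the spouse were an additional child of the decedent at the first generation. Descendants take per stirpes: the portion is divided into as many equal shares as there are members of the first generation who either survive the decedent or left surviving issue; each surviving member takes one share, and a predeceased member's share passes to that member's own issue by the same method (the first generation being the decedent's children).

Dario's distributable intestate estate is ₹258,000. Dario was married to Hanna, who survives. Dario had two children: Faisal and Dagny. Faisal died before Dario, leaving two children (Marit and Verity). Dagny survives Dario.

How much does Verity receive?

Verity receives ₹43,000.

The spouse counts as an additional share at the children's level, so there are 3 primary shares of ₹86,000. Hanna takes one such share (₹86,000).
The children's combined portion (₹172,000) is divided into 2 shares of ₹86,000: Dagny takes ₹86,000; Faisal's ₹86,000 share passes to Faisal's issue.
Faisal's share (₹86,000) is divided into 2 shares of ₹43,000: Marit and Verity each take ₹43,000.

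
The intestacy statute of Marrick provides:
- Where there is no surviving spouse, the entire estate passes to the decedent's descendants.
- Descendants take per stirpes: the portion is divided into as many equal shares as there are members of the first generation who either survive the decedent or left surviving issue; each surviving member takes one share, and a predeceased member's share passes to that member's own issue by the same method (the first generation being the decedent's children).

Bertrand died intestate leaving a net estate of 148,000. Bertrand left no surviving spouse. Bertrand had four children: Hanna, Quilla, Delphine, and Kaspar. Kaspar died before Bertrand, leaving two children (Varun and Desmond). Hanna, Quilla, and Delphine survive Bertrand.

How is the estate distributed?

Hanna: 37,000; Quilla: 37,000; Delphine: 37,000; Varun: 18,500; Desmond: 18,500

The entire 148,000 passes to the descendants.
That amount (148,000) is divided into 4 shares of 37,000: Hanna, Quilla, and Delphine each take 37,000; Kaspar's 37,000 share passes to Kaspar's issue.
Kaspar's share (37,000) is divided into 2 shares of 18,500: Varun and Desmond each take 18,500.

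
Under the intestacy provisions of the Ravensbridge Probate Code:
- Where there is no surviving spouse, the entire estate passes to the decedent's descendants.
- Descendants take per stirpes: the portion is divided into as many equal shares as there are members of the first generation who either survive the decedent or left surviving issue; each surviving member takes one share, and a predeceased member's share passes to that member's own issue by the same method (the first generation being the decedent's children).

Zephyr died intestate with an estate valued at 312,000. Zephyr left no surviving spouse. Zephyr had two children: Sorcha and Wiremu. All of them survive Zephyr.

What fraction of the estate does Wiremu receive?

The entire 312,000 passes to the descendants.
That amount (312,000) is divided into 2 shares of 156,000: Sorcha and Wiremu each take 156,000.

Wiremu receives 1/2 of the estate.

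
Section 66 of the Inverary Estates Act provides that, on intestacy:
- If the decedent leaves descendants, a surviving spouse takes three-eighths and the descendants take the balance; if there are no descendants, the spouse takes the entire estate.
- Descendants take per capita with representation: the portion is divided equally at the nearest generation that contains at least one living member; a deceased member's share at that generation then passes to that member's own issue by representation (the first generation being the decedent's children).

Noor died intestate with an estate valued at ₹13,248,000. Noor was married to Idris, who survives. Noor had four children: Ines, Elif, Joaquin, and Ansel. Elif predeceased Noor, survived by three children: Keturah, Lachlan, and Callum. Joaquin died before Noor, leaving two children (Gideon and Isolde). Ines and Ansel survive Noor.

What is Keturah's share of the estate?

Idris takes three-eighths of ₹13,248,000 = ₹4,968,000. The remaining ₹8,280,000 passes to the descendants.
The descendants' portion (₹8,280,000) is divided into 4 shares of ₹2,070,000: Ines and Ansel each take ₹2,070,000; Elif's ₹2,070,000 share passes to Elif's issue; Joaquin's ₹2,070,000 share passes to Joaquin's issue.
Elif's share (₹2,070,000) is divided into 3 shares of ₹690,000: Keturah, Lachlan, and Callum each take ₹690,000.
Joaquin's share (₹2,070,000) is divided into 2 shares of ₹1,035,000: Gideon and Isolde each take ₹1,035,000.

Keturah receives ₹690,000.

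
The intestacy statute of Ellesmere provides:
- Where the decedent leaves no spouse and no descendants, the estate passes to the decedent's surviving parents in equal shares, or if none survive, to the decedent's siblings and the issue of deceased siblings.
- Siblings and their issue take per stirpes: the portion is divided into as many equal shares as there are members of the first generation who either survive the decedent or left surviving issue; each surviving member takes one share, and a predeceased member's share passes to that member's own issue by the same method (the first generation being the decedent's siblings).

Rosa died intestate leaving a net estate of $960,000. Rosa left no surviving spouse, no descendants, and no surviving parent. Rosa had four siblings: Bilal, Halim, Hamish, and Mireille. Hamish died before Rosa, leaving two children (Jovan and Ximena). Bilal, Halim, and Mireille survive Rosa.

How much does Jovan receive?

The entire $960,000 passes to the siblings and their issue.
That amount ($960,000) is divided into 4 shares of $240,000: Bilal, Halim, and Mireille each take $240,000; Hamish's $240,000 share passes to Hamish's issue.
Hamish's share ($240,000) is divided into 2 shares of $120,000: Jovan and Ximena each take $120,000.

Jovan receives $120,000.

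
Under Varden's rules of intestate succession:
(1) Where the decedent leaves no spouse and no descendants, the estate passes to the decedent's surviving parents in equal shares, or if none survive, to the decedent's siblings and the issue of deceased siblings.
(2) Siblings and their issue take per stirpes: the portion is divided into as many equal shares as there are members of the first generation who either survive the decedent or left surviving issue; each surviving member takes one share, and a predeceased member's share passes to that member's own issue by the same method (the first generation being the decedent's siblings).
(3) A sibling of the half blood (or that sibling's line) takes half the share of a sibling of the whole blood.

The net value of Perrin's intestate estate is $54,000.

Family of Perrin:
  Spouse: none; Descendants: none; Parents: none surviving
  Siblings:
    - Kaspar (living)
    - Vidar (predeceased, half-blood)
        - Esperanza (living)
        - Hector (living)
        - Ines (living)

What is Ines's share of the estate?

The entire $54,000 passes to the siblings and their issue.
Counting each half-blood sibling's line as half a unit, there are 3/2 units in $54,000, so one unit is $36,000. Whole-blood lines (Kaspar) take $36,000 each; half-blood lines (Vidar) take $18,000 each.
Vidar's share ($18,000) is divided into 3 shares of $6,000: Esperanza, Hector, and Ines each take $6,000.

Ines receives $6,000.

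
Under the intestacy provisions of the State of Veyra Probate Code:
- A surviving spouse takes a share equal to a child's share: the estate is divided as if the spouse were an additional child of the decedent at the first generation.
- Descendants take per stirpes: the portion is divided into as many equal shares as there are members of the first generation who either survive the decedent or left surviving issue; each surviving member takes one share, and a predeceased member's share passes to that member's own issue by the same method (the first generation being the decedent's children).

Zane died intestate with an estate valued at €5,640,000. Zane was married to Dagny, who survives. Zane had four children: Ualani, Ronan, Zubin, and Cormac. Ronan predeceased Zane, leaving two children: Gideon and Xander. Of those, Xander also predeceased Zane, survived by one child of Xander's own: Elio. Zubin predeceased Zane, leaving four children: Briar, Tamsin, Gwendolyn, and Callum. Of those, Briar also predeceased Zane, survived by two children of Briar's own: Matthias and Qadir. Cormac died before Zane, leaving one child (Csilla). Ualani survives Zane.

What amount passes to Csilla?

Csilla receives €1,128,000.

The spouse counts as an additional share at the children's level, so there are 5 primary shares of €1,128,000. Dagny takes one such share (€1,128,000).
The children's combined portion (€4,512,000) is divided into 4 shares of €1,128,000: Ualani takes €1,128,000; Ronan's €1,128,000 share passes to Ronan's issue; Zubin's €1,128,000 share passes to Zubin's issue; Cormac's €1,128,000 share passes to Cormac's issue.
Ronan's share (€1,128,000) is divided into 2 shares of €564,000: Gideon takes €564,000; Xander's €564,000 share passes to Xander's issue.
Xander's share (€564,000) passes entirely to Elio.
Zubin's share (€1,128,000) is divided into 4 shares of €282,000: Tamsin, Gwendolyn, and Callum each take €282,000; Briar's €282,000 share passes to Briar's issue.
Briar's share (€282,000) is divided into 2 shares of €141,000: Matthias and Qadir each take €141,000.
Cormac's share (€1,128,000) passes entirely to Csilla.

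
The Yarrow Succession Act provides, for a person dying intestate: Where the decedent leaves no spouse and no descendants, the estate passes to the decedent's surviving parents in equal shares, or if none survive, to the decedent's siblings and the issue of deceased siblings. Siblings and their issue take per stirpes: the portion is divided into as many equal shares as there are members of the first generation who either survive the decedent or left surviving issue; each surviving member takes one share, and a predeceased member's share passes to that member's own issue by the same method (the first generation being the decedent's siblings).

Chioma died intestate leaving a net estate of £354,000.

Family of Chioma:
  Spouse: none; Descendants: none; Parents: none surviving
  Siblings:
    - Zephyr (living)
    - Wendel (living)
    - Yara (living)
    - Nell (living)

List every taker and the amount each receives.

Zephyr: £88,500; Wendel: £88,500; Yara: £88,500; Nell: £88,500

The entire £354,000 passes to the siblings and their issue.
That amount (£354,000) is divided into 4 shares of £88,500: Zephyr, Wendel, Yara, and Nell each take £88,500.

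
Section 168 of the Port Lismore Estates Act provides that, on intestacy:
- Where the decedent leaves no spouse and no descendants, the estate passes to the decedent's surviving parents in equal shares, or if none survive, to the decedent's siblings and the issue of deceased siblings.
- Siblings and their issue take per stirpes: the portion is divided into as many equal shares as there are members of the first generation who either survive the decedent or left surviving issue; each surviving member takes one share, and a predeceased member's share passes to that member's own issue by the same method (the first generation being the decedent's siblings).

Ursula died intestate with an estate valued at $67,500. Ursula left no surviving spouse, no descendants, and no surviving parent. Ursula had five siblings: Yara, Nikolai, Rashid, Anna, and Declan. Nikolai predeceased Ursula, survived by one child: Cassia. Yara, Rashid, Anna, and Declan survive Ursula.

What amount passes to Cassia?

Cassia receives $13,500.

The entire $67,500 passes to the siblings and their issue.
That amount ($67,500) is divided into 5 shares of $13,500: Yara, Rashid, Anna, and Declan each take $13,500; Nikolai's $13,500 share passes to Nikolai's issue.
Nikolai's share ($13,500) passes entirely to Cassia.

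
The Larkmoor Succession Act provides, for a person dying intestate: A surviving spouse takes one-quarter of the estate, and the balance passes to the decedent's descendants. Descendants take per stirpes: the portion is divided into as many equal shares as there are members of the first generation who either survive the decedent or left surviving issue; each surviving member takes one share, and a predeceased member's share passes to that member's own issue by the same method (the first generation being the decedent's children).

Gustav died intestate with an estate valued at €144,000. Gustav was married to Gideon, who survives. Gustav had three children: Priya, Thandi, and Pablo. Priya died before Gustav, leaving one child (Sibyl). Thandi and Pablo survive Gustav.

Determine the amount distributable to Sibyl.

Sibyl receives €36,000.

Gideon takes one-quarter of €144,000 = €36,000. The remaining €108,000 passes to the descendants.
The descendants' portion (€108,000) is divided into 3 shares of €36,000: Thandi and Pablo each take €36,000; Priya's €36,000 share passes to Priya's issue.
Priya's share (€36,000) passes entirely to Sibyl.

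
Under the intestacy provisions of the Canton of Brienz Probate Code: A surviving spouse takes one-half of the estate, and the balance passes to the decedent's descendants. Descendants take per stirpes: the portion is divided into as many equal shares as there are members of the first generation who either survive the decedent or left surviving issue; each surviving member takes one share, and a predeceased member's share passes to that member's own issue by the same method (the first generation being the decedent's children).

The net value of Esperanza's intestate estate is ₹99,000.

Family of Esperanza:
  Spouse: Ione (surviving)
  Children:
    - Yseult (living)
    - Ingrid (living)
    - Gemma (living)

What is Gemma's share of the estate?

Gemma receives ₹16,500.

Ione takes one-half of ₹99,000 = ₹49,500. The remaining ₹49,500 passes to the descendants.
The descendants' portion (₹49,500) is divided into 3 shares of ₹16,500: Yseult, Ingrid, and Gemma each take ₹16,500.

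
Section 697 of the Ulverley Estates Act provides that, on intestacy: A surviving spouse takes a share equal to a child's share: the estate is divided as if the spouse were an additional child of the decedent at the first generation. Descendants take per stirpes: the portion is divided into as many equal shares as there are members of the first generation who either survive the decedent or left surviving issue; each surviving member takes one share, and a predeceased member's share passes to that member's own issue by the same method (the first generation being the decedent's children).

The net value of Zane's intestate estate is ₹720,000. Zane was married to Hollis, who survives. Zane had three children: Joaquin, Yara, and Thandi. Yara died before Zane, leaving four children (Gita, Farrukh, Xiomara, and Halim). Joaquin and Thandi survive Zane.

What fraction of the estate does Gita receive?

The spouse counts as an additional share at the children's level, so there are 4 primary shares of ₹180,000. Hollis takes one such share (₹180,000).
The children's combined portion (₹540,000) is divided into 3 shares of ₹180,000: Joaquin and Thandi each take ₹180,000; Yara's ₹180,000 share passes to Yara's issue.
Yara's share (₹180,000) is divided into 4 shares of ₹45,000: Gita, Farrukh, Xiomara, and Halim each take ₹45,000.

Gita receives 1/16 of the estate.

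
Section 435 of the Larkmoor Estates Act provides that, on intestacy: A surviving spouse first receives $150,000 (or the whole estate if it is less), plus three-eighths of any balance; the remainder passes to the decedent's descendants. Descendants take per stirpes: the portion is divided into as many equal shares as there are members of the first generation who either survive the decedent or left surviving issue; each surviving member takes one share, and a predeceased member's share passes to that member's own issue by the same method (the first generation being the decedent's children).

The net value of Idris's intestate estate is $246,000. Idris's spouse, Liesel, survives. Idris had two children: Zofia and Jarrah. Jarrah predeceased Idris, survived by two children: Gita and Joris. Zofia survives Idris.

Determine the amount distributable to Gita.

Gita receives $15,000.

Liesel first takes $150,000, leaving a balance of $96,000. Liesel then takes three-eighths of the balance ($36,000), for a total of $186,000. The remaining $60,000 passes to the descendants.
The descendants' portion ($60,000) is divided into 2 shares of $30,000: Zofia takes $30,000; Jarrah's $30,000 share passes to Jarrah's issue.
Jarrah's share ($30,000) is divided into 2 shares of $15,000: Gita and Joris each take $15,000.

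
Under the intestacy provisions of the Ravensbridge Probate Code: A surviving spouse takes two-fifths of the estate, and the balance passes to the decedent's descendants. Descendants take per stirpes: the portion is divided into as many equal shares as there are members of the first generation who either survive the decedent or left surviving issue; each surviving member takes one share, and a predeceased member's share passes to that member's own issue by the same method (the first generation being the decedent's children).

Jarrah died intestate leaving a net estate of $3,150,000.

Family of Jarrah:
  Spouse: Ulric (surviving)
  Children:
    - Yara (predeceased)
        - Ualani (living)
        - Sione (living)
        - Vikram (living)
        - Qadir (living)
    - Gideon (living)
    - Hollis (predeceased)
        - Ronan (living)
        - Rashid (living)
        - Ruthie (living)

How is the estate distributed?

Ulric takes two-fifths of $3,150,000 = $1,260,000. The remaining $1,890,000 passes to the descendants.
The descendants' portion ($1,890,000) is divided into 3 shares of $630,000: Gideon takes $630,000; Yara's $630,000 share passes to Yara's issue; Hollis's $630,000 share passes to Hollis's issue.
Yara's share ($630,000) is divided into 4 shares of $157,500: Ualani, Sione, Vikram, and Qadir each take $157,500.
Hollis's share ($630,000) is divided into 3 shares of $210,000: Ronan, Rashid, and Ruthie each take $210,000.

Ulric: $1,260,000; Ualani: $157,500; Sione: $157,500; Vikram: $157,500; Qadir: $157,500; Gideon: $630,000; Ronan: $210,000; Rashid: $210,000; Ruthie: $210,000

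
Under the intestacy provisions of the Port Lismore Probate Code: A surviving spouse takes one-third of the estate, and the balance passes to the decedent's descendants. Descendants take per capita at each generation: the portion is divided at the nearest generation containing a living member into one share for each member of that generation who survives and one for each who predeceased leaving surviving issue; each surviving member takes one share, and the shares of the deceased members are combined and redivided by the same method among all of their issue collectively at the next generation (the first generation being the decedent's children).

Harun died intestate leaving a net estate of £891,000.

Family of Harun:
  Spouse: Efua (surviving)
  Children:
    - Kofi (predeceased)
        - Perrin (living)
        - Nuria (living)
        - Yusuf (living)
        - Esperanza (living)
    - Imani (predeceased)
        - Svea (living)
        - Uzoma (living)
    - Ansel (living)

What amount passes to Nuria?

Nuria receives £66,000.

Efua takes one-third of £891,000 = £297,000. The remaining £594,000 passes to the descendants.
The descendants' portion (£594,000) is divided at the children's generation into 3 shares of £198,000. Ansel takes £198,000. The 2 shares of the deceased (Kofi and Imani) are combined into a pool of £396,000.
That pool (£396,000) is divided at the grandchildren's generation equally among Perrin, Nuria, Yusuf, Esperanza, Svea, and Uzoma: £66,000 each.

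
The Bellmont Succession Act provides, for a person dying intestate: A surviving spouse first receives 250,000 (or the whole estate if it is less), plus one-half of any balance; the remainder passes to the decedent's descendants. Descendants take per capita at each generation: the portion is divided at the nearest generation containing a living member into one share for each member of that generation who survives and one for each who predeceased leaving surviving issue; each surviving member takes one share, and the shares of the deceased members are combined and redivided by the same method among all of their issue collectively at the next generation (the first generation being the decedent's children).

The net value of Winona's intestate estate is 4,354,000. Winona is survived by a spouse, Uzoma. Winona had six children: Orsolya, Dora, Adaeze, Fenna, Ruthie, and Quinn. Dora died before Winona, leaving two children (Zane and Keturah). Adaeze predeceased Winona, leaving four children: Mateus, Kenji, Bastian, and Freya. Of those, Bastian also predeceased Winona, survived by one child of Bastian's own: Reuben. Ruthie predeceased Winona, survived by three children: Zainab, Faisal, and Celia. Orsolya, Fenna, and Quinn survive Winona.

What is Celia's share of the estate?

Celia receives 114,000.

Uzoma first takes 250,000, leaving a balance of 4,104,000. Uzoma then takes one-half of the balance (2,052,000), for a total of 2,302,000. The remaining 2,052,000 passes to the descendants.
The descendants' portion (2,052,000) is divided at the children's generation into 6 shares of 342,000. Orsolya, Fenna, and Quinn each take 342,000. The 3 shares of the deceased (Dora, Adaeze, and Ruthie) are combined into a pool of 1,026,000.
That pool (1,026,000) is divided at the grandchildren's generation into 9 shares of 114,000. Zane, Keturah, Mateus, Kenji, Freya, Zainab, Faisal, and Celia each take 114,000. The remaining share for the deceased Bastian (114,000) is carried to the next generation.
That pool (114,000) passes entirely to Reuben, the sole taker at the great-grandchildren's generation.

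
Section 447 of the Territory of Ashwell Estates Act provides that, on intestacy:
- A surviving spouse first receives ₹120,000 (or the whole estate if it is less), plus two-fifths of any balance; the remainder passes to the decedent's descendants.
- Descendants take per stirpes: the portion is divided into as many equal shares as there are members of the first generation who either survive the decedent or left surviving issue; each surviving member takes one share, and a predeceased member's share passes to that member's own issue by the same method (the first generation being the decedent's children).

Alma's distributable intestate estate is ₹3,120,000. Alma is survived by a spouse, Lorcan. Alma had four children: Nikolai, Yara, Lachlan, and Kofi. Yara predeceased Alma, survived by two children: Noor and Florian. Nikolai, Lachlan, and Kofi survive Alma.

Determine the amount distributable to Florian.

Florian receives ₹225,000.

Lorcan first takes ₹120,000, leaving a balance of ₹3,000,000. Lorcan then takes two-fifths of the balance (₹1,200,000), for a total of ₹1,320,000. The remaining ₹1,800,000 passes to the descendants.
The descendants' portion (₹1,800,000) is divided into 4 shares of ₹450,000: Nikolai, Lachlan, and Kofi each take ₹450,000; Yara's ₹450,000 share passes to Yara's issue.
Yara's share (₹450,000) is divided into 2 shares of ₹225,000: Noor and Florian each take ₹225,000.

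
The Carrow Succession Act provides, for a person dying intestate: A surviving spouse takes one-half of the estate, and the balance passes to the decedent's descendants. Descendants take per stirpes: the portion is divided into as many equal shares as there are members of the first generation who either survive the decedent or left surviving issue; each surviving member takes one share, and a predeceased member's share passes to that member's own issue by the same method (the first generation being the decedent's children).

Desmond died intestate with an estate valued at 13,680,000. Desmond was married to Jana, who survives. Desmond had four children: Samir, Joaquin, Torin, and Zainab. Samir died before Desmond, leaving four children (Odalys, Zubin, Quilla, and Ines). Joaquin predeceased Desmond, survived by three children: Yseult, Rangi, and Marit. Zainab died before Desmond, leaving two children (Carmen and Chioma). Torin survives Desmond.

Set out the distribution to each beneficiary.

Jana: 6,840,000; Odalys: 427,500; Zubin: 427,500; Quilla: 427,500; Ines: 427,500; Yseult: 570,000; Rangi: 570,000; Marit: 570,000; Torin: 1,710,000; Carmen: 855,000; Chioma: 855,000

Jana takes one-half of 13,680,000 = 6,840,000. The remaining 6,840,000 passes to the descendants.
The descendants' portion (6,840,000) is divided into 4 shares of 1,710,000: Torin takes 1,710,000; Samir's 1,710,000 share passes to Samir's issue; Joaquin's 1,710,000 share passes to Joaquin's issue; Zainab's 1,710,000 share passes to Zainab's issue.
Samir's share (1,710,000) is divided into 4 shares of 427,500: Odalys, Zubin, Quilla, and Ines each take 427,500.
Joaquin's share (1,710,000) is divided into 3 shares of 570,000: Yseult, Rangi, and Marit each take 570,000.
Zainab's share (1,710,000) is divided into 2 shares of 855,000: Carmen and Chioma each take 855,000.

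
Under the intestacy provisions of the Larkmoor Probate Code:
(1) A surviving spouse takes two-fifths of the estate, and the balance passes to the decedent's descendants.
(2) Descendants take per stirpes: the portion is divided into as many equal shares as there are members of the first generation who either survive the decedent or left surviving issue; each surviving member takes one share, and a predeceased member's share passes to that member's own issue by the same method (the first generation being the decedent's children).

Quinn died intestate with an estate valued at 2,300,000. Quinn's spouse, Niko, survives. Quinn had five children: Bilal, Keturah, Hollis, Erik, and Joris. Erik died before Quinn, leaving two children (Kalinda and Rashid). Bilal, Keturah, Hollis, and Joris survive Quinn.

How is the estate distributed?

Niko: 920,000; Bilal: 276,000; Keturah: 276,000; Hollis: 276,000; Kalinda: 138,000; Rashid: 138,000; Joris: 276,000

Niko takes two-fifths of 2,300,000 = 920,000. The remaining 1,380,000 passes to the descendants.
The descendants' portion (1,380,000) is divided into 5 shares of 276,000: Bilal, Keturah, Hollis, and Joris each take 276,000; Erik's 276,000 share passes to Erik's issue.
Erik's share (276,000) is divided into 2 shares of 138,000: Kalinda and Rashid each take 138,000.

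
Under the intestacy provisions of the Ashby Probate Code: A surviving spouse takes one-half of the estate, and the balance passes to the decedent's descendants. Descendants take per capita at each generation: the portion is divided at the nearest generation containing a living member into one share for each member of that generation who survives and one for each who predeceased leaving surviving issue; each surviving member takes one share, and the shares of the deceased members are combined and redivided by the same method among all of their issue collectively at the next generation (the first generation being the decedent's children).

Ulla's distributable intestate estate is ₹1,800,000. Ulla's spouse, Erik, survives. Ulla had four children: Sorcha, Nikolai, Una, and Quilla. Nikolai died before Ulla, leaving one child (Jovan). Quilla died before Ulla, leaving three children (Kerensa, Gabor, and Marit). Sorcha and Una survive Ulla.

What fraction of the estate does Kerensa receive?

Erik takes one-half of ₹1,800,000 = ₹900,000. The remaining ₹900,000 passes to the descendants.
The descendants' portion (₹900,000) is divided at the children's generation into 4 shares of ₹225,000. Sorcha and Una each take ₹225,000. The 2 shares of the deceased (Nikolai and Quilla) are combined into a pool of ₹450,000.
That pool (₹450,000) is divided at the grandchildren's generation equally among Jovan, Kerensa, Gabor, and Marit: ₹112,500 each.

Kerensa receives 1/16 of the estate.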